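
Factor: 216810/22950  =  803/85 = 5^ ( - 1)*11^1*17^( - 1)*73^1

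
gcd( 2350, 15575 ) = 25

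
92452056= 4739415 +87712641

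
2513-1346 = 1167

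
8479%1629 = 334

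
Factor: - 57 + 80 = 23^1 =23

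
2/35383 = 2/35383 = 0.00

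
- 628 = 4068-4696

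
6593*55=362615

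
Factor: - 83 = - 83^1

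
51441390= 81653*630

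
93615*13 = 1216995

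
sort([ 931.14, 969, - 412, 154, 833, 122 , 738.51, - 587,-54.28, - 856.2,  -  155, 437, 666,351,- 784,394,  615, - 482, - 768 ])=[ - 856.2, - 784, - 768,  -  587,  -  482, - 412,  -  155,-54.28, 122,154, 351, 394, 437 , 615, 666, 738.51,  833, 931.14, 969]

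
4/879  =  4/879= 0.00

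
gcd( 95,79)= 1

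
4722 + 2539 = 7261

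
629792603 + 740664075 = 1370456678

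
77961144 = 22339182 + 55621962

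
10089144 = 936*10779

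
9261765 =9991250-729485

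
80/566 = 40/283 = 0.14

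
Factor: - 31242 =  - 2^1*3^1*41^1*127^1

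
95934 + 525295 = 621229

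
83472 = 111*752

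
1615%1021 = 594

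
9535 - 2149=7386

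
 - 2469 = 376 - 2845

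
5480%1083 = 65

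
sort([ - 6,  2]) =[ - 6,2]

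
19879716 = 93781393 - 73901677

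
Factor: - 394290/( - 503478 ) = 65/83 = 5^1*13^1*83^( - 1 )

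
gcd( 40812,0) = 40812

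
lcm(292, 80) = 5840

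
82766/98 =41383/49 =844.55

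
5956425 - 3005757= 2950668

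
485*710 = 344350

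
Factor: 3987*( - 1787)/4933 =-3^2  *  443^1 * 1787^1 * 4933^( - 1) = - 7124769/4933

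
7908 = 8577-669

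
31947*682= 21787854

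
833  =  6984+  - 6151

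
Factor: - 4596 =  - 2^2* 3^1 * 383^1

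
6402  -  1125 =5277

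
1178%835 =343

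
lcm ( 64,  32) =64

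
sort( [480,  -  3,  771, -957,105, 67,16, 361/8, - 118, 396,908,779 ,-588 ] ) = [ - 957, - 588,  -  118, - 3,16,361/8, 67, 105, 396,480, 771, 779, 908 ] 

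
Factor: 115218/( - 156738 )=  -  3^1*37^1*151^(-1) = -111/151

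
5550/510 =10 + 15/17= 10.88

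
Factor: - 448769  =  -448769^1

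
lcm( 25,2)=50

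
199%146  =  53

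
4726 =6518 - 1792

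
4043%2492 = 1551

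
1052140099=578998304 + 473141795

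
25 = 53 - 28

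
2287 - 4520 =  -2233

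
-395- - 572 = 177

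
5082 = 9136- 4054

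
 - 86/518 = -1 + 216/259 = - 0.17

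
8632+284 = 8916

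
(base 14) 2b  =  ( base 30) 19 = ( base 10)39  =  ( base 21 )1I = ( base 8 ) 47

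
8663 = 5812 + 2851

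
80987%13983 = 11072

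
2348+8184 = 10532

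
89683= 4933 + 84750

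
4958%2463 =32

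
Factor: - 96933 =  - 3^1 * 79^1*409^1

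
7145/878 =8 + 121/878 = 8.14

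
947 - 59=888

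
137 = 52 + 85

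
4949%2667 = 2282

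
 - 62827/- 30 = 62827/30 =2094.23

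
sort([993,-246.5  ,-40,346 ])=[ - 246.5, - 40, 346,993 ]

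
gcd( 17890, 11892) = 2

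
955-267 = 688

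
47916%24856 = 23060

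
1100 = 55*20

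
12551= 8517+4034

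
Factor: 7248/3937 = 2^4*3^1*31^ ( - 1 )  *  127^ ( - 1 )*151^1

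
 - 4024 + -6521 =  - 10545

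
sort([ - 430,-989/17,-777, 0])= [ - 777, - 430, - 989/17,  0 ]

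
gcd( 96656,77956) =4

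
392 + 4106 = 4498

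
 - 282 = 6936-7218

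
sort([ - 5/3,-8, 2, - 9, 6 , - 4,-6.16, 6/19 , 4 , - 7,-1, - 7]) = [-9,-8,  -  7, - 7, - 6.16, - 4, - 5/3, - 1,6/19,2,4, 6]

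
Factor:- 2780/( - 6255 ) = 4/9 = 2^2 * 3^(-2 ) 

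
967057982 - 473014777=494043205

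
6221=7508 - 1287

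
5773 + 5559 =11332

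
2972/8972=743/2243 = 0.33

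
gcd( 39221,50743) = 7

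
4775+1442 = 6217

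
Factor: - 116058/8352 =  - 2^( - 4 )*3^( - 1) * 23^1*29^1  =  - 667/48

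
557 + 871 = 1428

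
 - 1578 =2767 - 4345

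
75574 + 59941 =135515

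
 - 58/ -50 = 1 + 4/25 = 1.16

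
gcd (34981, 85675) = 1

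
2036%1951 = 85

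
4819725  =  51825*93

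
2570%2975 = 2570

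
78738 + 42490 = 121228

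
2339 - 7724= - 5385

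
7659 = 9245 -1586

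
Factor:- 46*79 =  - 3634= - 2^1*23^1*79^1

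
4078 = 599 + 3479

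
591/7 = 84 + 3/7 = 84.43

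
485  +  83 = 568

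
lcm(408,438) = 29784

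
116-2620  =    -  2504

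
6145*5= 30725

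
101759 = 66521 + 35238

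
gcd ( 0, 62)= 62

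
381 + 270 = 651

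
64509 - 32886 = 31623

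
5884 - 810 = 5074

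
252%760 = 252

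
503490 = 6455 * 78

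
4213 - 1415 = 2798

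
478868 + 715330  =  1194198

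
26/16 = 1 + 5/8 = 1.62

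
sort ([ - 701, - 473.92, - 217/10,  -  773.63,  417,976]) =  [ - 773.63, - 701,  -  473.92, - 217/10,417, 976 ]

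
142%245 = 142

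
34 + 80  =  114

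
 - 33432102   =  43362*( - 771)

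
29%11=7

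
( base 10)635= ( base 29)lq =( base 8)1173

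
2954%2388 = 566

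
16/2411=16/2411 = 0.01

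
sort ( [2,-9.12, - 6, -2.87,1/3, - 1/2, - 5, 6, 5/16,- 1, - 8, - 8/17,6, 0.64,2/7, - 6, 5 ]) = [ - 9.12 , - 8, - 6, - 6, - 5,  -  2.87, - 1, - 1/2, - 8/17,2/7, 5/16,1/3,0.64, 2,5,  6, 6 ]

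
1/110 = 1/110 = 0.01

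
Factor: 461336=2^3*57667^1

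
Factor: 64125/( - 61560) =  -2^( -3)*3^( -1)*5^2 = -25/24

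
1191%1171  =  20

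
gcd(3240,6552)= 72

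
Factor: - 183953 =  - 7^1 *11^1*2389^1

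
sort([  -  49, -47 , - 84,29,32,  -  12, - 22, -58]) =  [ - 84,-58 ,-49, - 47, -22, - 12 , 29,32]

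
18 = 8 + 10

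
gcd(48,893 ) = 1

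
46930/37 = 46930/37 = 1268.38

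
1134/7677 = 126/853 = 0.15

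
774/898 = 387/449=0.86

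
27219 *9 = 244971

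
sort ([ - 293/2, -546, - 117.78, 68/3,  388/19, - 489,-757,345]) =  [ - 757, - 546, - 489, - 293/2, - 117.78,388/19,68/3 , 345 ] 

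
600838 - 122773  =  478065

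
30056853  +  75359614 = 105416467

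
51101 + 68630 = 119731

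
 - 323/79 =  - 323/79 = - 4.09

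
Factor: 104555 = 5^1*  11^1*1901^1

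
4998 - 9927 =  - 4929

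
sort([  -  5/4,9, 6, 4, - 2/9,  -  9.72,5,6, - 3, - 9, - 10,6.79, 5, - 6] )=[- 10 , - 9.72, - 9 ,-6, - 3 ,  -  5/4, - 2/9,  4,5,5, 6,6,6.79,9] 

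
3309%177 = 123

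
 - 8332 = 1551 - 9883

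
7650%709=560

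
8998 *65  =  584870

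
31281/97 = 31281/97 = 322.48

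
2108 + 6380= 8488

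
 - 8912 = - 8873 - 39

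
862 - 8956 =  - 8094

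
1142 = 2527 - 1385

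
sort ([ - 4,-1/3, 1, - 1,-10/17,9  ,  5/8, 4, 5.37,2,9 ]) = [-4 , - 1, - 10/17, - 1/3, 5/8 , 1, 2, 4,5.37, 9, 9 ] 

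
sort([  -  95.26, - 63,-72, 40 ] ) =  [  -  95.26, - 72, - 63,40]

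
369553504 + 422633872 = 792187376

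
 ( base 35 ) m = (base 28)m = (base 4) 112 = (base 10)22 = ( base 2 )10110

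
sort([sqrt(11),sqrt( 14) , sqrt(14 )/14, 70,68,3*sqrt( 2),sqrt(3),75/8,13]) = [ sqrt ( 14 ) /14, sqrt( 3),sqrt(11), sqrt(14 ),3*sqrt(2),75/8,13, 68,70] 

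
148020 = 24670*6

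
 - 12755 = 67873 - 80628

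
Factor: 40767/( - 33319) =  - 3^1*11^(- 1)*13^( - 1 )  *  107^1*127^1*233^( - 1)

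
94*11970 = 1125180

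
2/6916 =1/3458 = 0.00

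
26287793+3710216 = 29998009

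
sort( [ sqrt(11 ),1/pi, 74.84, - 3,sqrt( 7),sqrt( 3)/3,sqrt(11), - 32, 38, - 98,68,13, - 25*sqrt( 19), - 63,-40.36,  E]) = [ - 25*sqrt(19 ), - 98,-63, - 40.36, - 32, - 3, 1/pi,sqrt( 3 ) /3,sqrt(7 ),E, sqrt(11),  sqrt(11),13,38,68,74.84 ] 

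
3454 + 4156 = 7610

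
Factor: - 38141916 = - 2^2 * 3^1 * 73^1*43541^1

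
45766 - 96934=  - 51168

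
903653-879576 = 24077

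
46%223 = 46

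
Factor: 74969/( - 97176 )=  -  2^( - 3 )*3^( - 1 ) * 61^1*1229^1 * 4049^( - 1) 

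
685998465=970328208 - 284329743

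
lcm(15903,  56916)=1081404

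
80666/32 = 2520+13/16 = 2520.81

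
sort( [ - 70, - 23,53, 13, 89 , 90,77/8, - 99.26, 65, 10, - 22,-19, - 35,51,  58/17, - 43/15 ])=[ - 99.26, - 70, - 35,  -  23 , - 22 , - 19, - 43/15,58/17, 77/8 , 10,13, 51, 53,  65,  89,90]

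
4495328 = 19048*236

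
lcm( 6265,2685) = 18795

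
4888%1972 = 944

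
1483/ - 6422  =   - 1 + 4939/6422 = - 0.23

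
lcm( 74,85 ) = 6290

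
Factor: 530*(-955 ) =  - 506150 =- 2^1*5^2*53^1*191^1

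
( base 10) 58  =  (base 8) 72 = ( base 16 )3a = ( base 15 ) 3D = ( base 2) 111010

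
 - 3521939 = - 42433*83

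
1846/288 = 923/144 = 6.41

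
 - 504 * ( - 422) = 212688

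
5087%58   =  41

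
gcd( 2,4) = 2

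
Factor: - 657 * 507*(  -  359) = 119582541  =  3^3*13^2*73^1*359^1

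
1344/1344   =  1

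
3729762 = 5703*654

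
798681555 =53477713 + 745203842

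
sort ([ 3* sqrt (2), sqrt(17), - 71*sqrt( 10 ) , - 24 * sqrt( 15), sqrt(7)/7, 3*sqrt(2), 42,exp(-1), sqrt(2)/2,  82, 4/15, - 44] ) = [ - 71*sqrt(10 ),  -  24 * sqrt( 15 ), - 44, 4/15, exp( - 1),sqrt ( 7 )/7, sqrt(2 )/2, sqrt( 17 ),3*  sqrt(2),3*sqrt (2), 42,82]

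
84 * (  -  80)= - 6720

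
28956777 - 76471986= - 47515209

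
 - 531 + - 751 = -1282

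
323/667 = 323/667 = 0.48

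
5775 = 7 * 825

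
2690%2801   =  2690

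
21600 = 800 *27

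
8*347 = 2776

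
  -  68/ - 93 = 68/93 = 0.73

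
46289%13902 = 4583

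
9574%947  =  104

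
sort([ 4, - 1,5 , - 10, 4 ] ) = [-10,  -  1, 4, 4 , 5]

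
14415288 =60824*237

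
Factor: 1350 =2^1*3^3*5^2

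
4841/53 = 4841/53 = 91.34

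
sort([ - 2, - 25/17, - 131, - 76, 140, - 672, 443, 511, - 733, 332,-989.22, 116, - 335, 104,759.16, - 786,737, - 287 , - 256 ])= [ - 989.22  , - 786, - 733 ,-672,-335 , - 287, - 256, - 131, - 76, - 2,-25/17,104, 116, 140,332,  443, 511, 737,759.16]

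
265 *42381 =11230965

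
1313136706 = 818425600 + 494711106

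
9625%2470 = 2215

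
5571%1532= 975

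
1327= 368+959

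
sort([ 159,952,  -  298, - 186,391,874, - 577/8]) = [ - 298, - 186, - 577/8,159,391,874,  952 ]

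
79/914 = 79/914 = 0.09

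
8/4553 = 8/4553 = 0.00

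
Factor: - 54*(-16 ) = 864 = 2^5 * 3^3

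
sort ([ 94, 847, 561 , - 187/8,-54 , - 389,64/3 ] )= [ - 389, - 54, - 187/8 , 64/3, 94,561,847 ]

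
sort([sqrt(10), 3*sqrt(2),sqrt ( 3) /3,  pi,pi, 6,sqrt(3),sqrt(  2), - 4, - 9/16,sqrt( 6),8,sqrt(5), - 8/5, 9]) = [ - 4,-8/5, -9/16,sqrt( 3) /3,sqrt(2 ),sqrt( 3), sqrt( 5) , sqrt( 6) , pi,  pi , sqrt( 10 ), 3* sqrt(2) , 6,8 , 9]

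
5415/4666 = 5415/4666 = 1.16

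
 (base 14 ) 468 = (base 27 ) 15c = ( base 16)36C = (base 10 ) 876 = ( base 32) RC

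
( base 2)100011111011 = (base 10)2299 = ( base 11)1800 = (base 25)3GO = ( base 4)203323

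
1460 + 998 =2458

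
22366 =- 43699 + 66065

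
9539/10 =9539/10 = 953.90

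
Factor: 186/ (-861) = -62/287 = - 2^1 * 7^ ( - 1 )*31^1*41^( - 1)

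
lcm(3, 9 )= 9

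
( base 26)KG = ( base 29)IE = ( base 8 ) 1030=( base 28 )j4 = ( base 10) 536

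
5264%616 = 336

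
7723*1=7723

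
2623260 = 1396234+1227026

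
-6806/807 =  - 6806/807=-8.43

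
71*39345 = 2793495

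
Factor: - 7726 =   -  2^1*3863^1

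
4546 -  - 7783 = 12329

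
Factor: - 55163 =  -55163^1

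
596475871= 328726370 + 267749501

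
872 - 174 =698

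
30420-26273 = 4147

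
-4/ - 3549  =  4/3549= 0.00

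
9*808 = 7272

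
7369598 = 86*85693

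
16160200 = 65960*245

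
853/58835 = 853/58835 =0.01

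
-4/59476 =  - 1+14868/14869 = -0.00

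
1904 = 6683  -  4779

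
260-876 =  - 616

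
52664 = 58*908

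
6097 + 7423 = 13520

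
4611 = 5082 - 471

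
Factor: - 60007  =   - 23^1 * 2609^1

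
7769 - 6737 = 1032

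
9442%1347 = 13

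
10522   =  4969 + 5553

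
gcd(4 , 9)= 1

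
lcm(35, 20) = 140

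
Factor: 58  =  2^1 * 29^1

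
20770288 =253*82096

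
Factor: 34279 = 7^1*59^1*83^1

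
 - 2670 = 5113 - 7783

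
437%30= 17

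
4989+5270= 10259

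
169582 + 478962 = 648544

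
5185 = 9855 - 4670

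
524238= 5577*94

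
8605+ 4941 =13546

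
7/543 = 7/543 = 0.01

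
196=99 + 97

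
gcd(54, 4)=2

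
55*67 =3685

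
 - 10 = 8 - 18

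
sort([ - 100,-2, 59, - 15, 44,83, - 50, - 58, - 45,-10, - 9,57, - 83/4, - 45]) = [  -  100,  -  58, - 50,-45, - 45,  -  83/4, - 15, -10, - 9, - 2, 44, 57,  59, 83]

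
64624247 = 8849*7303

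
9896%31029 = 9896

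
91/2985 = 91/2985 = 0.03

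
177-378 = - 201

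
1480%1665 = 1480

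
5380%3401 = 1979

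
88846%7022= 4582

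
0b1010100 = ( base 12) 70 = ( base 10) 84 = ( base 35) 2E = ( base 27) 33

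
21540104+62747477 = 84287581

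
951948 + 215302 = 1167250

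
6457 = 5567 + 890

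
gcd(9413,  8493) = 1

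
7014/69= 2338/23  =  101.65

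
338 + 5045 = 5383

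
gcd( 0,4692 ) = 4692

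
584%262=60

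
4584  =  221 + 4363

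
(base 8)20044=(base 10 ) 8228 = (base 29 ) 9ml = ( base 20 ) 10B8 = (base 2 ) 10000000100100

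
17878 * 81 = 1448118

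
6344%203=51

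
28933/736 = 28933/736  =  39.31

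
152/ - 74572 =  - 1 + 18605/18643 = -  0.00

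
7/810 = 7/810 = 0.01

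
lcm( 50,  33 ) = 1650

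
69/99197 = 69/99197 = 0.00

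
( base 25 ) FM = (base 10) 397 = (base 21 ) IJ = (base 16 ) 18d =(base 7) 1105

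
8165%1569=320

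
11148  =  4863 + 6285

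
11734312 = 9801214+1933098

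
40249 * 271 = 10907479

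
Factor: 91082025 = 3^2*5^2*317^1*1277^1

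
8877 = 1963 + 6914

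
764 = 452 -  - 312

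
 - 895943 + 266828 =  - 629115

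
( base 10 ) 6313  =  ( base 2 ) 1100010101001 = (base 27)8hm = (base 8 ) 14251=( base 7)24256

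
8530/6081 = 8530/6081 = 1.40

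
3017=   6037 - 3020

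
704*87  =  61248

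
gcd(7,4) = 1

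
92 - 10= 82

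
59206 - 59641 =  - 435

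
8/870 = 4/435 = 0.01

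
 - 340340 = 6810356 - 7150696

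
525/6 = 175/2 = 87.50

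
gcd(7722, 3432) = 858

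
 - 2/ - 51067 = 2/51067=0.00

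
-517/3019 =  - 1 + 2502/3019 = - 0.17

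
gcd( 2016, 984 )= 24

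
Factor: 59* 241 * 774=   11005506= 2^1*3^2*43^1*59^1*241^1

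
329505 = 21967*15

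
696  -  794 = -98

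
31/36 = 31/36= 0.86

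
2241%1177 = 1064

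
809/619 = 809/619 = 1.31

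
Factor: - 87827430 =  - 2^1*3^1*5^1*  2927581^1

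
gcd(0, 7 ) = 7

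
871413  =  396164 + 475249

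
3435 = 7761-4326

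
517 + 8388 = 8905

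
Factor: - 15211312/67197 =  - 2^4*3^( - 1 )*13^( - 1)*29^1 * 1723^( -1)*32783^1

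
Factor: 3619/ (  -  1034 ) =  - 7/2 = - 2^(-1)*7^1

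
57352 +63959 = 121311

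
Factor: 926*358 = 331508 = 2^2  *  179^1*463^1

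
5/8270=1/1654 =0.00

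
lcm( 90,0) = 0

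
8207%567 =269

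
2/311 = 2/311 = 0.01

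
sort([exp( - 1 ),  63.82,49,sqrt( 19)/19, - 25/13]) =[ - 25/13, sqrt(19)/19,  exp( - 1),49,  63.82]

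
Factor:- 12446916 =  - 2^2*3^1*29^1*47^1*761^1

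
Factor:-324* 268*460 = -39942720 = -2^6*3^4 * 5^1*23^1* 67^1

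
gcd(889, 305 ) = 1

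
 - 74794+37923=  - 36871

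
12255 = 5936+6319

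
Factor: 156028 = 2^2*19^1 * 2053^1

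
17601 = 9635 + 7966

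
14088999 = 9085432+5003567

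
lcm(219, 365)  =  1095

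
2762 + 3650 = 6412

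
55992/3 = 18664 = 18664.00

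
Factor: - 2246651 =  - 11^1*167^1*1223^1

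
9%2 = 1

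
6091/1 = 6091 = 6091.00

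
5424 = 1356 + 4068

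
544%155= 79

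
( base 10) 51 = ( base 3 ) 1220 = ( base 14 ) 39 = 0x33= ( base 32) 1j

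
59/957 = 59/957 = 0.06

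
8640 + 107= 8747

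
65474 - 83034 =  - 17560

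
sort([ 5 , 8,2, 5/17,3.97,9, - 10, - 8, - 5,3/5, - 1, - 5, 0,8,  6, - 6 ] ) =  [ - 10, - 8, - 6, - 5, - 5, - 1, 0,5/17, 3/5,2, 3.97, 5, 6  ,  8 , 8  ,  9 ]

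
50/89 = 50/89 = 0.56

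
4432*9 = 39888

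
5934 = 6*989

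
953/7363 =953/7363=0.13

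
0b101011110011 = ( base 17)9BF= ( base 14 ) 1043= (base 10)2803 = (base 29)39J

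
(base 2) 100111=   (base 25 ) 1e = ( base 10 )39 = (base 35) 14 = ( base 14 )2b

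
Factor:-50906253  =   - 3^1*16968751^1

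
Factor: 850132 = 2^2*283^1*751^1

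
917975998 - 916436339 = 1539659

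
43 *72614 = 3122402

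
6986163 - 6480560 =505603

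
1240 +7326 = 8566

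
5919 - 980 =4939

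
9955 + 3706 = 13661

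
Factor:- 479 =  - 479^1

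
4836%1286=978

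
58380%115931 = 58380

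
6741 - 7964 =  - 1223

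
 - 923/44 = -21 + 1/44 =- 20.98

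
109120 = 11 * 9920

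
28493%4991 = 3538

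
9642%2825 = 1167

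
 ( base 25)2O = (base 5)244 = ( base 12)62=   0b1001010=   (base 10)74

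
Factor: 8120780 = 2^2*5^1*151^1*2689^1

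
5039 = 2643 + 2396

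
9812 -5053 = 4759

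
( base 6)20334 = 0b101010100010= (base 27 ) 3jm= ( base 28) 3D6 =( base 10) 2722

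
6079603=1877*3239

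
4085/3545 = 817/709 = 1.15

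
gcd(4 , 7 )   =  1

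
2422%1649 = 773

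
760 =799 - 39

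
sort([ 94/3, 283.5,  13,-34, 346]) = [ - 34,13,94/3,  283.5,346]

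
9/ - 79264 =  - 1 + 79255/79264  =  -0.00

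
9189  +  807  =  9996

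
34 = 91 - 57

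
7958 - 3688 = 4270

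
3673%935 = 868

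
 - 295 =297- 592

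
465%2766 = 465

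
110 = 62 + 48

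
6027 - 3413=2614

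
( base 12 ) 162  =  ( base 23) 9b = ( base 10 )218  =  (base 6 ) 1002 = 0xDA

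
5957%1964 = 65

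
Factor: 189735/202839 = 5^1*139^1*743^( - 1)  =  695/743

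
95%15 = 5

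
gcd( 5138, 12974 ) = 2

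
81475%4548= 4159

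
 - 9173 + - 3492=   -  12665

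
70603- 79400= - 8797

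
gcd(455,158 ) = 1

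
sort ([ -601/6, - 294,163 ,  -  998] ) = [ - 998, - 294, - 601/6,  163 ]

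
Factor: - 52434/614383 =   -  2^1*3^3*7^( - 1)*11^(  -  1)*79^( - 1 )*101^(  -  1)*971^1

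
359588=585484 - 225896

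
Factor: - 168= - 2^3*3^1*7^1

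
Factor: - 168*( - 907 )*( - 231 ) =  - 35198856= - 2^3*3^2*7^2 * 11^1*907^1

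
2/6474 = 1/3237 = 0.00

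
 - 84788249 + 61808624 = -22979625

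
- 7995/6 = -1333+1/2 = -1332.50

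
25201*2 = 50402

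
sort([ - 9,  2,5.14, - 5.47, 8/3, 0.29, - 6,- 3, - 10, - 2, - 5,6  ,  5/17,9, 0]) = [ - 10, -9, - 6, - 5.47, - 5, - 3, - 2, 0, 0.29, 5/17, 2,8/3,5.14,6,9 ] 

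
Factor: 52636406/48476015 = 2^1*5^( - 1 )*7^( - 1 )*67^1*73^(  -  1)*18973^( - 1 ) * 392809^1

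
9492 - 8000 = 1492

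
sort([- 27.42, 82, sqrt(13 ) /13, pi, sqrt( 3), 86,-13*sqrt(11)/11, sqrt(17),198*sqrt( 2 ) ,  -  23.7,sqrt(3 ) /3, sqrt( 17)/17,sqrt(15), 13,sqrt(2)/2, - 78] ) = [-78,-27.42, - 23.7, - 13* sqrt(11)/11, sqrt (17)/17,sqrt ( 13)/13, sqrt(3 ) /3, sqrt ( 2)/2, sqrt( 3 ), pi,sqrt(15),  sqrt( 17 ), 13,82,86, 198*sqrt(2)] 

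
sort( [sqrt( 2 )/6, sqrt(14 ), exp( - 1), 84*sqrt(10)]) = [ sqrt( 2)/6, exp(  -  1), sqrt ( 14),  84*sqrt (10)] 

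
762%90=42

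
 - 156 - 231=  - 387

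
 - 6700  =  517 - 7217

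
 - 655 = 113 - 768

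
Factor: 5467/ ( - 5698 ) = -71/74 = - 2^ ( - 1 )*37^( - 1)*71^1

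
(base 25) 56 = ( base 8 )203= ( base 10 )131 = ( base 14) 95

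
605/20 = 30  +  1/4 = 30.25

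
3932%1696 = 540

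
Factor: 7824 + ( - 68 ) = 2^2*7^1*277^1=7756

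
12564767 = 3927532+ 8637235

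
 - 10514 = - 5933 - 4581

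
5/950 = 1/190= 0.01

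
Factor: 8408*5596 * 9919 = 2^5*7^1*13^1*109^1*1051^1*1399^1=466700535392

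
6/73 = 6/73=0.08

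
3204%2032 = 1172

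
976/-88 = -122/11 = - 11.09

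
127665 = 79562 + 48103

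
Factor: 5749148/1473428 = 11^(  -  1 ) * 33487^( -1) * 1437287^1 = 1437287/368357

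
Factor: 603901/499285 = 5^( - 1)*61^( - 1 ) * 1637^( - 1 )*603901^1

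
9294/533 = 9294/533 = 17.44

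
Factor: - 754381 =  - 754381^1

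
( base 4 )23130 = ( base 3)1000010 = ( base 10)732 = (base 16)2DC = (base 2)1011011100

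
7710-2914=4796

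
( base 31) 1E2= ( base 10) 1397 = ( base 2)10101110101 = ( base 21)33b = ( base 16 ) 575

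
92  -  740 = -648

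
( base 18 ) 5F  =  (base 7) 210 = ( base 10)105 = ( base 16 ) 69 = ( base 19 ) 5a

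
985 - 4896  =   - 3911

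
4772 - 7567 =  - 2795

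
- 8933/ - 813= 8933/813 = 10.99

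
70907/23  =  3082 + 21/23  =  3082.91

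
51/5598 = 17/1866  =  0.01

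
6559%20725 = 6559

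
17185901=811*21191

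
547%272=3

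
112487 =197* 571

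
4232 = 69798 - 65566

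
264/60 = 22/5 = 4.40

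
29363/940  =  31+223/940 = 31.24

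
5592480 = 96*58255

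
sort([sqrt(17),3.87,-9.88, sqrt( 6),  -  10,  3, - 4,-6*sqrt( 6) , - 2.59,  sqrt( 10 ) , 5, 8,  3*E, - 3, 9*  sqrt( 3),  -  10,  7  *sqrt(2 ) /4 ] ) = [ - 6*sqrt(6 ),-10, - 10, - 9.88, - 4, - 3, - 2.59,sqrt ( 6),7 * sqrt(2) /4, 3, sqrt( 10 ), 3.87,sqrt( 17 ), 5, 8, 3*E, 9 * sqrt( 3)] 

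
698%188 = 134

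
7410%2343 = 381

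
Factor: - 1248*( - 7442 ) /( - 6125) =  - 9287616/6125 = - 2^6*3^1*5^( -3 ) * 7^(-2 )*13^1*61^2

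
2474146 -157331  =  2316815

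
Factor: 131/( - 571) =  - 131^1*571^(  -  1)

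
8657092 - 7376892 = 1280200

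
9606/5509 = 1+4097/5509= 1.74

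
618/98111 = 618/98111 = 0.01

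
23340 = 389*60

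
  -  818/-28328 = 409/14164= 0.03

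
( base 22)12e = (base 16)21E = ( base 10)542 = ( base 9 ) 662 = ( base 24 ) me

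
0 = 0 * 970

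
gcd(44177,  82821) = 1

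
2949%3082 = 2949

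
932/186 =5 + 1/93 = 5.01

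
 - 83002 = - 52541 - 30461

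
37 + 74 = 111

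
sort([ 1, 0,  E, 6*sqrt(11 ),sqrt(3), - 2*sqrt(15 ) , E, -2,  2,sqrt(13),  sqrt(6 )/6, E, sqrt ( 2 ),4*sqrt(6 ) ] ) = [-2*sqrt(15), - 2 , 0,sqrt ( 6)/6, 1,sqrt( 2),sqrt(3 ), 2,  E, E, E, sqrt(13),4*sqrt( 6), 6 * sqrt(11)]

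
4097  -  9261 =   -  5164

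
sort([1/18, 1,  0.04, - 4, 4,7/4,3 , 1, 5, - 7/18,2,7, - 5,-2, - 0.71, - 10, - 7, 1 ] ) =[ - 10, - 7,-5, - 4 ,- 2, - 0.71, - 7/18,  0.04,1/18, 1, 1, 1, 7/4, 2 , 3,4, 5, 7 ] 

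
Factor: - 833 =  -7^2*17^1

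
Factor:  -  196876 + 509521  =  312645 = 3^1*5^1*19^1*1097^1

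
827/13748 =827/13748=0.06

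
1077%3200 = 1077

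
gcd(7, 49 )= 7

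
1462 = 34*43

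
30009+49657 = 79666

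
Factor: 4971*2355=11706705 = 3^2*5^1*157^1*1657^1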